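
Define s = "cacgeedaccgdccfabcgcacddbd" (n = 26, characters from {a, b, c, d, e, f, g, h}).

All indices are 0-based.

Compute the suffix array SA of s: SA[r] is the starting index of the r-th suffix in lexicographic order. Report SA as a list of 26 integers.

rank→(start, suffix):
  0 → (15, 'abcgcacddbd')
  1 → (7, 'accgdccfabcgcacddbd')
  2 → (20, 'acddbd')
  3 → (1, 'acgeedaccgdccfabcgcacddbd')
  4 → (16, 'bcgcacddbd')
  5 → (24, 'bd')
  6 → (19, 'cacddbd')
  7 → (0, 'cacgeedaccgdccfabcgcacddbd')
  8 → (12, 'ccfabcgcacddbd')
  9 → (8, 'ccgdccfabcgcacddbd')
  10 → (21, 'cddbd')
  11 → (13, 'cfabcgcacddbd')
  12 → (17, 'cgcacddbd')
  13 → (9, 'cgdccfabcgcacddbd')
  14 → (2, 'cgeedaccgdccfabcgcacddbd')
  15 → (25, 'd')
  16 → (6, 'daccgdccfabcgcacddbd')
  17 → (23, 'dbd')
  18 → (11, 'dccfabcgcacddbd')
  19 → (22, 'ddbd')
  20 → (5, 'edaccgdccfabcgcacddbd')
  21 → (4, 'eedaccgdccfabcgcacddbd')
  22 → (14, 'fabcgcacddbd')
  23 → (18, 'gcacddbd')
  24 → (10, 'gdccfabcgcacddbd')
  25 → (3, 'geedaccgdccfabcgcacddbd')

[15, 7, 20, 1, 16, 24, 19, 0, 12, 8, 21, 13, 17, 9, 2, 25, 6, 23, 11, 22, 5, 4, 14, 18, 10, 3]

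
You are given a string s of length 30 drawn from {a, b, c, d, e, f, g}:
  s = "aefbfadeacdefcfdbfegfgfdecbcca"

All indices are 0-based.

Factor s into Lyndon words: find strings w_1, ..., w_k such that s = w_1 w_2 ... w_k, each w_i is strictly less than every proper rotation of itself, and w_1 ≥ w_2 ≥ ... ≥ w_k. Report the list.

["aefbf", "ade", "acdefcfdbfegfgfdecbcc", "a"]

emit factor 1: 'aefbf' (i=0, period=5)
emit factor 2: 'ade' (i=5, period=3)
emit factor 3: 'acdefcfdbfegfgfdecbcc' (i=8, period=21)
emit factor 4: 'a' (i=29, period=1)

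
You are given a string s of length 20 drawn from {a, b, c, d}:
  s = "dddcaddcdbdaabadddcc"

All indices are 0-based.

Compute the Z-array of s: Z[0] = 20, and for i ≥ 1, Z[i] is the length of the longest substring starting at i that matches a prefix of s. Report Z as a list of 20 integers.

[20, 2, 1, 0, 0, 2, 1, 0, 1, 0, 1, 0, 0, 0, 0, 4, 2, 1, 0, 0]

Z[0]=20
i=1: fresh scan; Z[1]=2 scan→box=[1,3)
i=2: min(r-i=1, Z[1]=2)=1; Z[2]=1
i=3: fresh scan; Z[3]=0
i=4: fresh scan; Z[4]=0
i=5: fresh scan; Z[5]=2 scan→box=[5,7)
i=6: min(r-i=1, Z[1]=2)=1; Z[6]=1
i=7: fresh scan; Z[7]=0
i=8: fresh scan; Z[8]=1 scan→box=[8,9)
i=9: fresh scan; Z[9]=0
i=10: fresh scan; Z[10]=1 scan→box=[10,11)
i=11: fresh scan; Z[11]=0
i=12: fresh scan; Z[12]=0
i=13: fresh scan; Z[13]=0
i=14: fresh scan; Z[14]=0
i=15: fresh scan; Z[15]=4 scan→box=[15,19)
i=16: min(r-i=3, Z[1]=2)=2; Z[16]=2
i=17: min(r-i=2, Z[2]=1)=1; Z[17]=1
i=18: min(r-i=1, Z[3]=0)=0; Z[18]=0
i=19: fresh scan; Z[19]=0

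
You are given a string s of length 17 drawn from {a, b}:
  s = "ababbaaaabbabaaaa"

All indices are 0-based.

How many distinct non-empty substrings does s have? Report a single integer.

rank→(start, suffix):
  0 → (16, 'a')
  1 → (15, 'aa')
  2 → (14, 'aaa')
  3 → (13, 'aaaa')
  4 → (5, 'aaaabbabaaaa')
  5 → (6, 'aaabbabaaaa')
  6 → (7, 'aabbabaaaa')
  7 → (11, 'abaaaa')
  8 → (0, 'ababbaaaabbabaaaa')
  9 → (2, 'abbaaaabbabaaaa')
  10 → (8, 'abbabaaaa')
  11 → (12, 'baaaa')
  12 → (4, 'baaaabbabaaaa')
  13 → (10, 'babaaaa')
  14 → (1, 'babbaaaabbabaaaa')
  15 → (3, 'bbaaaabbabaaaa')
  16 → (9, 'bbabaaaa')

SA = [16, 15, 14, 13, 5, 6, 7, 11, 0, 2, 8, 12, 4, 10, 1, 3, 9]
[i] adj suffixes → lcp
  [1] 16/15 → 1 ('a')
  [2] 15/14 → 2 ('aa')
  [3] 14/13 → 3 ('aaa')
  [4] 13/5 → 4 ('aaaa')
  [5] 5/6 → 3 ('aaa')
  [6] 6/7 → 2 ('aa')
  [7] 7/11 → 1 ('a')
  [8] 11/0 → 3 ('aba')
  [9] 0/2 → 2 ('ab')
  [10] 2/8 → 4 ('abba')
  [11] 8/12 → 0 ('')
  [12] 12/4 → 5 ('baaaa')
  [13] 4/10 → 2 ('ba')
  [14] 10/1 → 3 ('bab')
  [15] 1/3 → 1 ('b')
  [16] 3/9 → 3 ('bba')

n(n+1)/2 = 17·18/2 = 153
Σ LCP = 0 + 1 + 2 + 3 + 4 + 3 + 2 + 1 + 3 + 2 + 4 + 0 + 5 + 2 + 3 + 1 + 3 = 39
distinct = 153 − 39 = 114

114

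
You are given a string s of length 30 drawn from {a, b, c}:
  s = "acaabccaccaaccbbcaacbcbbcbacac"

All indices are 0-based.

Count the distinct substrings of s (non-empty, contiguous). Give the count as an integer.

sorted suffixes:
  #0 SA[0]=2  'aabccaccaaccbbcaacbcbbcbacac'
  #1 SA[1]=17  'aacbcbbcbacac'
  #2 SA[2]=10  'aaccbbcaacbcbbcbacac'
  #3 SA[3]=3  'abccaccaaccbbcaacbcbbcbacac'
  #4 SA[4]=28  'ac'
  #5 SA[5]=0  'acaabccaccaaccbbcaacbcbbcbacac'
  #6 SA[6]=26  'acac'
  #7 SA[7]=18  'acbcbbcbacac'
  #8 SA[8]=7  'accaaccbbcaacbcbbcbacac'
  #9 SA[9]=11  'accbbcaacbcbbcbacac'
  #10 SA[10]=25  'bacac'
  #11 SA[11]=14  'bbcaacbcbbcbacac'
  #12 SA[12]=22  'bbcbacac'
  #13 SA[13]=15  'bcaacbcbbcbacac'
  #14 SA[14]=23  'bcbacac'
  #15 SA[15]=20  'bcbbcbacac'
  #16 SA[16]=4  'bccaccaaccbbcaacbcbbcbacac'
  #17 SA[17]=29  'c'
  #18 SA[18]=1  'caabccaccaaccbbcaacbcbbcbacac'
  #19 SA[19]=16  'caacbcbbcbacac'
  #20 SA[20]=9  'caaccbbcaacbcbbcbacac'
  #21 SA[21]=27  'cac'
  #22 SA[22]=6  'caccaaccbbcaacbcbbcbacac'
  #23 SA[23]=24  'cbacac'
  #24 SA[24]=13  'cbbcaacbcbbcbacac'
  #25 SA[25]=21  'cbbcbacac'
  #26 SA[26]=19  'cbcbbcbacac'
  #27 SA[27]=8  'ccaaccbbcaacbcbbcbacac'
  #28 SA[28]=5  'ccaccaaccbbcaacbcbbcbacac'
  #29 SA[29]=12  'ccbbcaacbcbbcbacac'

SA = [2, 17, 10, 3, 28, 0, 26, 18, 7, 11, 25, 14, 22, 15, 23, 20, 4, 29, 1, 16, 9, 27, 6, 24, 13, 21, 19, 8, 5, 12]
rank  pair      lcp
   1  s[2:],s[17:]  2  'aa'
   2  s[17:],s[10:]  3  'aac'
   3  s[10:],s[3:]  1  'a'
   4  s[3:],s[28:]  1  'a'
   5  s[28:],s[0:]  2  'ac'
   6  s[0:],s[26:]  3  'aca'
   7  s[26:],s[18:]  2  'ac'
   8  s[18:],s[7:]  2  'ac'
   9  s[7:],s[11:]  3  'acc'
  10  s[11:],s[25:]  0  ''
  11  s[25:],s[14:]  1  'b'
  12  s[14:],s[22:]  3  'bbc'
  13  s[22:],s[15:]  1  'b'
  14  s[15:],s[23:]  2  'bc'
  15  s[23:],s[20:]  3  'bcb'
  16  s[20:],s[4:]  2  'bc'
  17  s[4:],s[29:]  0  ''
  18  s[29:],s[1:]  1  'c'
  19  s[1:],s[16:]  3  'caa'
  20  s[16:],s[9:]  4  'caac'
  21  s[9:],s[27:]  2  'ca'
  22  s[27:],s[6:]  3  'cac'
  23  s[6:],s[24:]  1  'c'
  24  s[24:],s[13:]  2  'cb'
  25  s[13:],s[21:]  4  'cbbc'
  26  s[21:],s[19:]  2  'cb'
  27  s[19:],s[8:]  1  'c'
  28  s[8:],s[5:]  3  'cca'
  29  s[5:],s[12:]  2  'cc'

n(n+1)/2 = 30·31/2 = 465
Σ LCP = 0 + 2 + 3 + 1 + 1 + 2 + 3 + 2 + 2 + 3 + 0 + 1 + 3 + 1 + 2 + 3 + 2 + 0 + 1 + 3 + 4 + 2 + 3 + 1 + 2 + 4 + 2 + 1 + 3 + 2 = 59
distinct = 465 − 59 = 406

406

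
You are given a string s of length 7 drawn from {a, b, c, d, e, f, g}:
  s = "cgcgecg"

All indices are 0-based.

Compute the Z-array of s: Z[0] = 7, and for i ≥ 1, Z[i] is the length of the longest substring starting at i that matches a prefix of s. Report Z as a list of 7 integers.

[7, 0, 2, 0, 0, 2, 0]

Z[0]=7
i=1: outside box; Z[1]=0
i=2: outside box; Z[2]=2 extend→box=[2,4)
i=3: min(r-i=1, Z[1]=0)=0; Z[3]=0
i=4: outside box; Z[4]=0
i=5: outside box; Z[5]=2 extend→box=[5,7)
i=6: min(r-i=1, Z[1]=0)=0; Z[6]=0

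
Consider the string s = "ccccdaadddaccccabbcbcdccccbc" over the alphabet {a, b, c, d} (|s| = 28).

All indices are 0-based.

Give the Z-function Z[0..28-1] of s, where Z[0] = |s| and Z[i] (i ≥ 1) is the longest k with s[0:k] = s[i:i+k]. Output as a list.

[28, 3, 2, 1, 0, 0, 0, 0, 0, 0, 0, 4, 3, 2, 1, 0, 0, 0, 1, 0, 1, 0, 4, 3, 2, 1, 0, 1]

Z[0]=28
i=1: i≥r, start 0; Z[1]=3 extend→box=[1,4)
i=2: min(r-i=2, Z[1]=3)=2; Z[2]=2
i=3: min(r-i=1, Z[2]=2)=1; Z[3]=1
i=4: i≥r, start 0; Z[4]=0
i=5: i≥r, start 0; Z[5]=0
i=6: i≥r, start 0; Z[6]=0
i=7: i≥r, start 0; Z[7]=0
i=8: i≥r, start 0; Z[8]=0
i=9: i≥r, start 0; Z[9]=0
i=10: i≥r, start 0; Z[10]=0
i=11: i≥r, start 0; Z[11]=4 extend→box=[11,15)
i=12: min(r-i=3, Z[1]=3)=3; Z[12]=3
i=13: min(r-i=2, Z[2]=2)=2; Z[13]=2
i=14: min(r-i=1, Z[3]=1)=1; Z[14]=1
i=15: i≥r, start 0; Z[15]=0
i=16: i≥r, start 0; Z[16]=0
i=17: i≥r, start 0; Z[17]=0
i=18: i≥r, start 0; Z[18]=1 extend→box=[18,19)
i=19: i≥r, start 0; Z[19]=0
i=20: i≥r, start 0; Z[20]=1 extend→box=[20,21)
i=21: i≥r, start 0; Z[21]=0
i=22: i≥r, start 0; Z[22]=4 extend→box=[22,26)
i=23: min(r-i=3, Z[1]=3)=3; Z[23]=3
i=24: min(r-i=2, Z[2]=2)=2; Z[24]=2
i=25: min(r-i=1, Z[3]=1)=1; Z[25]=1
i=26: i≥r, start 0; Z[26]=0
i=27: i≥r, start 0; Z[27]=1 extend→box=[27,28)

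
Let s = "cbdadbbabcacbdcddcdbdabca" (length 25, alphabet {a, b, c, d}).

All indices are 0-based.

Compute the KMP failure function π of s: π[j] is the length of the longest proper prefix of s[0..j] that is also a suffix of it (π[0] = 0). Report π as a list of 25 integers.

π[0] = 0
j=1 s[j]='b': π[1]=0 (border '')
j=2 s[j]='d': π[2]=0 (border '')
j=3 s[j]='a': π[3]=0 (border '')
j=4 s[j]='d': π[4]=0 (border '')
j=5 s[j]='b': π[5]=0 (border '')
j=6 s[j]='b': π[6]=0 (border '')
j=7 s[j]='a': π[7]=0 (border '')
j=8 s[j]='b': π[8]=0 (border '')
j=9 s[j]='c': π[9]=1 (border 'c')
j=10 s[j]='a': k: 1→0; π[10]=0 (border '')
j=11 s[j]='c': π[11]=1 (border 'c')
j=12 s[j]='b': π[12]=2 (border 'cb')
j=13 s[j]='d': π[13]=3 (border 'cbd')
j=14 s[j]='c': k: 3→0; π[14]=1 (border 'c')
j=15 s[j]='d': k: 1→0; π[15]=0 (border '')
j=16 s[j]='d': π[16]=0 (border '')
j=17 s[j]='c': π[17]=1 (border 'c')
j=18 s[j]='d': k: 1→0; π[18]=0 (border '')
j=19 s[j]='b': π[19]=0 (border '')
j=20 s[j]='d': π[20]=0 (border '')
j=21 s[j]='a': π[21]=0 (border '')
j=22 s[j]='b': π[22]=0 (border '')
j=23 s[j]='c': π[23]=1 (border 'c')
j=24 s[j]='a': k: 1→0; π[24]=0 (border '')

[0, 0, 0, 0, 0, 0, 0, 0, 0, 1, 0, 1, 2, 3, 1, 0, 0, 1, 0, 0, 0, 0, 0, 1, 0]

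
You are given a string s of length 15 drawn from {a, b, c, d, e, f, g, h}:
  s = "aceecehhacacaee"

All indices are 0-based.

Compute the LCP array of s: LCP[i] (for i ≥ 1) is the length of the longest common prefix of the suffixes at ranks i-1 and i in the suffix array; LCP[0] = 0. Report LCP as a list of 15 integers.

rank | idx | suffix
   0 |   8 | acacaee
   1 |  10 | acaee
   2 |   0 | aceecehhacacaee
   3 |  12 | aee
   4 |   9 | cacaee
   5 |  11 | caee
   6 |   1 | ceecehhacacaee
   7 |   4 | cehhacacaee
   8 |  14 | e
   9 |   3 | ecehhacacaee
  10 |  13 | ee
  11 |   2 | eecehhacacaee
  12 |   5 | ehhacacaee
  13 |   7 | hacacaee
  14 |   6 | hhacacaee

SA = [8, 10, 0, 12, 9, 11, 1, 4, 14, 3, 13, 2, 5, 7, 6]
[i] adj suffixes → lcp
  [1] 8/10 → 3 ('aca')
  [2] 10/0 → 2 ('ac')
  [3] 0/12 → 1 ('a')
  [4] 12/9 → 0 ('')
  [5] 9/11 → 2 ('ca')
  [6] 11/1 → 1 ('c')
  [7] 1/4 → 2 ('ce')
  [8] 4/14 → 0 ('')
  [9] 14/3 → 1 ('e')
  [10] 3/13 → 1 ('e')
  [11] 13/2 → 2 ('ee')
  [12] 2/5 → 1 ('e')
  [13] 5/7 → 0 ('')
  [14] 7/6 → 1 ('h')

[0, 3, 2, 1, 0, 2, 1, 2, 0, 1, 1, 2, 1, 0, 1]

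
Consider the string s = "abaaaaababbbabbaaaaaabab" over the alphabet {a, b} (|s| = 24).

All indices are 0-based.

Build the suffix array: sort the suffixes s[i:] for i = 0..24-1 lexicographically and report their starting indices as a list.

sorted suffixes:
  #0 SA[0]=15  'aaaaaabab'
  #1 SA[1]=16  'aaaaabab'
  #2 SA[2]=2  'aaaaababbbabbaaaaaabab'
  #3 SA[3]=17  'aaaabab'
  #4 SA[4]=3  'aaaababbbabbaaaaaabab'
  #5 SA[5]=18  'aaabab'
  #6 SA[6]=4  'aaababbbabbaaaaaabab'
  #7 SA[7]=19  'aabab'
  #8 SA[8]=5  'aababbbabbaaaaaabab'
  #9 SA[9]=22  'ab'
  #10 SA[10]=0  'abaaaaababbbabbaaaaaabab'
  #11 SA[11]=20  'abab'
  #12 SA[12]=6  'ababbbabbaaaaaabab'
  #13 SA[13]=12  'abbaaaaaabab'
  #14 SA[14]=8  'abbbabbaaaaaabab'
  #15 SA[15]=23  'b'
  #16 SA[16]=14  'baaaaaabab'
  #17 SA[17]=1  'baaaaababbbabbaaaaaabab'
  #18 SA[18]=21  'bab'
  #19 SA[19]=11  'babbaaaaaabab'
  #20 SA[20]=7  'babbbabbaaaaaabab'
  #21 SA[21]=13  'bbaaaaaabab'
  #22 SA[22]=10  'bbabbaaaaaabab'
  #23 SA[23]=9  'bbbabbaaaaaabab'

[15, 16, 2, 17, 3, 18, 4, 19, 5, 22, 0, 20, 6, 12, 8, 23, 14, 1, 21, 11, 7, 13, 10, 9]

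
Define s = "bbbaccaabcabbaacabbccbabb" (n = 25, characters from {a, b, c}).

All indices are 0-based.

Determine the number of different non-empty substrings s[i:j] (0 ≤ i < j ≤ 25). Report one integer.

283

rank | idx | suffix
   0 |   6 | aabcabbaacabbccbabb
   1 |  13 | aacabbccbabb
   2 |  22 | abb
   3 |  10 | abbaacabbccbabb
   4 |  16 | abbccbabb
   5 |   7 | abcabbaacabbccbabb
   6 |  14 | acabbccbabb
   7 |   3 | accaabcabbaacabbccbabb
   8 |  24 | b
   9 |  12 | baacabbccbabb
  10 |  21 | babb
  11 |   2 | baccaabcabbaacabbccbabb
  12 |  23 | bb
  13 |  11 | bbaacabbccbabb
  14 |   1 | bbaccaabcabbaacabbccbabb
  15 |   0 | bbbaccaabcabbaacabbccbabb
  16 |  17 | bbccbabb
  17 |   8 | bcabbaacabbccbabb
  18 |  18 | bccbabb
  19 |   5 | caabcabbaacabbccbabb
  20 |   9 | cabbaacabbccbabb
  21 |  15 | cabbccbabb
  22 |  20 | cbabb
  23 |   4 | ccaabcabbaacabbccbabb
  24 |  19 | ccbabb

SA = [6, 13, 22, 10, 16, 7, 14, 3, 24, 12, 21, 2, 23, 11, 1, 0, 17, 8, 18, 5, 9, 15, 20, 4, 19]
i: (SA[i-1],SA[i]) lcp shared
  1: (6,13) 2 'aa'
  2: (13,22) 1 'a'
  3: (22,10) 3 'abb'
  4: (10,16) 3 'abb'
  5: (16,7) 2 'ab'
  6: (7,14) 1 'a'
  7: (14,3) 2 'ac'
  8: (3,24) 0 ''
  9: (24,12) 1 'b'
  10: (12,21) 2 'ba'
  11: (21,2) 2 'ba'
  12: (2,23) 1 'b'
  13: (23,11) 2 'bb'
  14: (11,1) 3 'bba'
  15: (1,0) 2 'bb'
  16: (0,17) 2 'bb'
  17: (17,8) 1 'b'
  18: (8,18) 2 'bc'
  19: (18,5) 0 ''
  20: (5,9) 2 'ca'
  21: (9,15) 4 'cabb'
  22: (15,20) 1 'c'
  23: (20,4) 1 'c'
  24: (4,19) 2 'cc'

n(n+1)/2 = 25·26/2 = 325
Σ LCP = 0 + 2 + 1 + 3 + 3 + 2 + 1 + 2 + 0 + 1 + 2 + 2 + 1 + 2 + 3 + 2 + 2 + 1 + 2 + 0 + 2 + 4 + 1 + 1 + 2 = 42
distinct = 325 − 42 = 283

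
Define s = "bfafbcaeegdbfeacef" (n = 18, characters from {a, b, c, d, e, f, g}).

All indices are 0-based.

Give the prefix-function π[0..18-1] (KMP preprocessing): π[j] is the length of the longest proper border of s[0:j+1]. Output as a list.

[0, 0, 0, 0, 1, 0, 0, 0, 0, 0, 0, 1, 2, 0, 0, 0, 0, 0]

π[0] = 0
j=1 s[j]='f': π[1]=0 (border '')
j=2 s[j]='a': π[2]=0 (border '')
j=3 s[j]='f': π[3]=0 (border '')
j=4 s[j]='b': π[4]=1 (border 'b')
j=5 s[j]='c': k: 1→0; π[5]=0 (border '')
j=6 s[j]='a': π[6]=0 (border '')
j=7 s[j]='e': π[7]=0 (border '')
j=8 s[j]='e': π[8]=0 (border '')
j=9 s[j]='g': π[9]=0 (border '')
j=10 s[j]='d': π[10]=0 (border '')
j=11 s[j]='b': π[11]=1 (border 'b')
j=12 s[j]='f': π[12]=2 (border 'bf')
j=13 s[j]='e': k: 2→0; π[13]=0 (border '')
j=14 s[j]='a': π[14]=0 (border '')
j=15 s[j]='c': π[15]=0 (border '')
j=16 s[j]='e': π[16]=0 (border '')
j=17 s[j]='f': π[17]=0 (border '')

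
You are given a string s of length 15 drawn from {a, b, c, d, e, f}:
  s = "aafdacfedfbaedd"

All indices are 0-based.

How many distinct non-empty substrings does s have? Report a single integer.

sorted suffixes:
  #0 SA[0]=0  'aafdacfedfbaedd'
  #1 SA[1]=4  'acfedfbaedd'
  #2 SA[2]=11  'aedd'
  #3 SA[3]=1  'afdacfedfbaedd'
  #4 SA[4]=10  'baedd'
  #5 SA[5]=5  'cfedfbaedd'
  #6 SA[6]=14  'd'
  #7 SA[7]=3  'dacfedfbaedd'
  #8 SA[8]=13  'dd'
  #9 SA[9]=8  'dfbaedd'
  #10 SA[10]=12  'edd'
  #11 SA[11]=7  'edfbaedd'
  #12 SA[12]=9  'fbaedd'
  #13 SA[13]=2  'fdacfedfbaedd'
  #14 SA[14]=6  'fedfbaedd'

SA = [0, 4, 11, 1, 10, 5, 14, 3, 13, 8, 12, 7, 9, 2, 6]
i: (SA[i-1],SA[i]) lcp shared
  1: (0,4) 1 'a'
  2: (4,11) 1 'a'
  3: (11,1) 1 'a'
  4: (1,10) 0 ''
  5: (10,5) 0 ''
  6: (5,14) 0 ''
  7: (14,3) 1 'd'
  8: (3,13) 1 'd'
  9: (13,8) 1 'd'
  10: (8,12) 0 ''
  11: (12,7) 2 'ed'
  12: (7,9) 0 ''
  13: (9,2) 1 'f'
  14: (2,6) 1 'f'

n(n+1)/2 = 15·16/2 = 120
Σ LCP = 0 + 1 + 1 + 1 + 0 + 0 + 0 + 1 + 1 + 1 + 0 + 2 + 0 + 1 + 1 = 10
distinct = 120 − 10 = 110

110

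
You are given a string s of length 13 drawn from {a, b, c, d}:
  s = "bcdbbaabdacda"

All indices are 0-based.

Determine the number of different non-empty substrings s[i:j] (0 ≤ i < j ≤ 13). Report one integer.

rank→(start, suffix):
  0 → (12, 'a')
  1 → (5, 'aabdacda')
  2 → (6, 'abdacda')
  3 → (9, 'acda')
  4 → (4, 'baabdacda')
  5 → (3, 'bbaabdacda')
  6 → (0, 'bcdbbaabdacda')
  7 → (7, 'bdacda')
  8 → (10, 'cda')
  9 → (1, 'cdbbaabdacda')
  10 → (11, 'da')
  11 → (8, 'dacda')
  12 → (2, 'dbbaabdacda')

SA = [12, 5, 6, 9, 4, 3, 0, 7, 10, 1, 11, 8, 2]
[i] adj suffixes → lcp
  [1] 12/5 → 1 ('a')
  [2] 5/6 → 1 ('a')
  [3] 6/9 → 1 ('a')
  [4] 9/4 → 0 ('')
  [5] 4/3 → 1 ('b')
  [6] 3/0 → 1 ('b')
  [7] 0/7 → 1 ('b')
  [8] 7/10 → 0 ('')
  [9] 10/1 → 2 ('cd')
  [10] 1/11 → 0 ('')
  [11] 11/8 → 2 ('da')
  [12] 8/2 → 1 ('d')

n(n+1)/2 = 13·14/2 = 91
Σ LCP = 0 + 1 + 1 + 1 + 0 + 1 + 1 + 1 + 0 + 2 + 0 + 2 + 1 = 11
distinct = 91 − 11 = 80

80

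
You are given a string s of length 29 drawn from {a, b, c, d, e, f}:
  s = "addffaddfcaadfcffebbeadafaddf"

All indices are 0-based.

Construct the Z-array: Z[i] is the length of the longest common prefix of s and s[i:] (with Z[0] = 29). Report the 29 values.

Z[0]=29
i=1: i≥r, start 0; Z[1]=0
i=2: i≥r, start 0; Z[2]=0
i=3: i≥r, start 0; Z[3]=0
i=4: i≥r, start 0; Z[4]=0
i=5: i≥r, start 0; Z[5]=4 extend→box=[5,9)
i=6: min(r-i=3, Z[1]=0)=0; Z[6]=0
i=7: min(r-i=2, Z[2]=0)=0; Z[7]=0
i=8: min(r-i=1, Z[3]=0)=0; Z[8]=0
i=9: i≥r, start 0; Z[9]=0
i=10: i≥r, start 0; Z[10]=1 extend→box=[10,11)
i=11: i≥r, start 0; Z[11]=2 extend→box=[11,13)
i=12: min(r-i=1, Z[1]=0)=0; Z[12]=0
i=13: i≥r, start 0; Z[13]=0
i=14: i≥r, start 0; Z[14]=0
i=15: i≥r, start 0; Z[15]=0
i=16: i≥r, start 0; Z[16]=0
i=17: i≥r, start 0; Z[17]=0
i=18: i≥r, start 0; Z[18]=0
i=19: i≥r, start 0; Z[19]=0
i=20: i≥r, start 0; Z[20]=0
i=21: i≥r, start 0; Z[21]=2 extend→box=[21,23)
i=22: min(r-i=1, Z[1]=0)=0; Z[22]=0
i=23: i≥r, start 0; Z[23]=1 extend→box=[23,24)
i=24: i≥r, start 0; Z[24]=0
i=25: i≥r, start 0; Z[25]=4 extend→box=[25,29)
i=26: min(r-i=3, Z[1]=0)=0; Z[26]=0
i=27: min(r-i=2, Z[2]=0)=0; Z[27]=0
i=28: min(r-i=1, Z[3]=0)=0; Z[28]=0

[29, 0, 0, 0, 0, 4, 0, 0, 0, 0, 1, 2, 0, 0, 0, 0, 0, 0, 0, 0, 0, 2, 0, 1, 0, 4, 0, 0, 0]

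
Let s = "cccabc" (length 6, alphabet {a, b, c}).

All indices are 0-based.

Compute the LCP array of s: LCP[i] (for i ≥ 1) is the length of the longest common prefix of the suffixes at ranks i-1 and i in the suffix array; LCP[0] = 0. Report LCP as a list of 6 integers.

[0, 0, 0, 1, 1, 2]

rank | idx | suffix
   0 |   3 | abc
   1 |   4 | bc
   2 |   5 | c
   3 |   2 | cabc
   4 |   1 | ccabc
   5 |   0 | cccabc

SA = [3, 4, 5, 2, 1, 0]
i: (SA[i-1],SA[i]) lcp shared
  1: (3,4) 0 ''
  2: (4,5) 0 ''
  3: (5,2) 1 'c'
  4: (2,1) 1 'c'
  5: (1,0) 2 'cc'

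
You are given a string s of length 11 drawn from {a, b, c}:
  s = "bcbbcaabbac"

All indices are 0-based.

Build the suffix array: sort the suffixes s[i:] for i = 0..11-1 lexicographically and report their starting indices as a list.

[5, 6, 9, 8, 7, 2, 3, 0, 10, 4, 1]

sorted suffixes:
  #0 SA[0]=5  'aabbac'
  #1 SA[1]=6  'abbac'
  #2 SA[2]=9  'ac'
  #3 SA[3]=8  'bac'
  #4 SA[4]=7  'bbac'
  #5 SA[5]=2  'bbcaabbac'
  #6 SA[6]=3  'bcaabbac'
  #7 SA[7]=0  'bcbbcaabbac'
  #8 SA[8]=10  'c'
  #9 SA[9]=4  'caabbac'
  #10 SA[10]=1  'cbbcaabbac'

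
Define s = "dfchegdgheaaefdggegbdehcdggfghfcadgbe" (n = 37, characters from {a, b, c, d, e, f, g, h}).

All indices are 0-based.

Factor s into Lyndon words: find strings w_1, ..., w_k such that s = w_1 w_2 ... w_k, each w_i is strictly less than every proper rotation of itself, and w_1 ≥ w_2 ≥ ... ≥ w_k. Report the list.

["df", "chegdghe", "aaefdggegbdehcdggfghfcadgbe"]

emit factor 1: 'df' (i=0, period=2)
emit factor 2: 'chegdghe' (i=2, period=8)
emit factor 3: 'aaefdggegbdehcdggfghfcadgbe' (i=10, period=27)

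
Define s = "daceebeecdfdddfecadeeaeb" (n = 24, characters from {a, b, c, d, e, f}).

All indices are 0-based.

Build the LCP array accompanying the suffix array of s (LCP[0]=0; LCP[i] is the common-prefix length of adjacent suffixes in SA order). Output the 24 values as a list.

rank→(start, suffix):
  0 → (1, 'aceebeecdfdddfecadeeaeb')
  1 → (17, 'adeeaeb')
  2 → (21, 'aeb')
  3 → (23, 'b')
  4 → (5, 'beecdfdddfecadeeaeb')
  5 → (16, 'cadeeaeb')
  6 → (8, 'cdfdddfecadeeaeb')
  7 → (2, 'ceebeecdfdddfecadeeaeb')
  8 → (0, 'daceebeecdfdddfecadeeaeb')
  9 → (11, 'dddfecadeeaeb')
  10 → (12, 'ddfecadeeaeb')
  11 → (18, 'deeaeb')
  12 → (9, 'dfdddfecadeeaeb')
  13 → (13, 'dfecadeeaeb')
  14 → (20, 'eaeb')
  15 → (22, 'eb')
  16 → (4, 'ebeecdfdddfecadeeaeb')
  17 → (15, 'ecadeeaeb')
  18 → (7, 'ecdfdddfecadeeaeb')
  19 → (19, 'eeaeb')
  20 → (3, 'eebeecdfdddfecadeeaeb')
  21 → (6, 'eecdfdddfecadeeaeb')
  22 → (10, 'fdddfecadeeaeb')
  23 → (14, 'fecadeeaeb')

SA = [1, 17, 21, 23, 5, 16, 8, 2, 0, 11, 12, 18, 9, 13, 20, 22, 4, 15, 7, 19, 3, 6, 10, 14]
rank  pair      lcp
   1  s[1:],s[17:]  1  'a'
   2  s[17:],s[21:]  1  'a'
   3  s[21:],s[23:]  0  ''
   4  s[23:],s[5:]  1  'b'
   5  s[5:],s[16:]  0  ''
   6  s[16:],s[8:]  1  'c'
   7  s[8:],s[2:]  1  'c'
   8  s[2:],s[0:]  0  ''
   9  s[0:],s[11:]  1  'd'
  10  s[11:],s[12:]  2  'dd'
  11  s[12:],s[18:]  1  'd'
  12  s[18:],s[9:]  1  'd'
  13  s[9:],s[13:]  2  'df'
  14  s[13:],s[20:]  0  ''
  15  s[20:],s[22:]  1  'e'
  16  s[22:],s[4:]  2  'eb'
  17  s[4:],s[15:]  1  'e'
  18  s[15:],s[7:]  2  'ec'
  19  s[7:],s[19:]  1  'e'
  20  s[19:],s[3:]  2  'ee'
  21  s[3:],s[6:]  2  'ee'
  22  s[6:],s[10:]  0  ''
  23  s[10:],s[14:]  1  'f'

[0, 1, 1, 0, 1, 0, 1, 1, 0, 1, 2, 1, 1, 2, 0, 1, 2, 1, 2, 1, 2, 2, 0, 1]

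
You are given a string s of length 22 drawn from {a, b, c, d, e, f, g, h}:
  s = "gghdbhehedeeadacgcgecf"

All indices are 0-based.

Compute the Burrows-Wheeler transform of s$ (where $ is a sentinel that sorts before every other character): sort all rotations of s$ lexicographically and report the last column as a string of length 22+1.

fdedeagaheeghdhccc$ggeb

rank  rotation                 last
    0  $gghdbhehedeeadacgcgecf  f
    1  acgcgecf$gghdbhehedeead  d
    2  adacgcgecf$gghdbhehedee  e
    3  bhehedeeadacgcgecf$gghd  d
    4  cf$gghdbhehedeeadacgcge  e
    5  cgcgecf$gghdbhehedeeada  a
    6  cgecf$gghdbhehedeeadacg  g
    7  dacgcgecf$gghdbhehedeea  a
    8  dbhehedeeadacgcgecf$ggh  h
    9  deeadacgcgecf$gghdbhehe  e
   10  eadacgcgecf$gghdbhehede  e
   11  ecf$gghdbhehedeeadacgcg  g
   12  edeeadacgcgecf$gghdbheh  h
   13  eeadacgcgecf$gghdbhehed  d
   14  ehedeeadacgcgecf$gghdbh  h
   15  f$gghdbhehedeeadacgcgec  c
   16  gcgecf$gghdbhehedeeadac  c
   17  gecf$gghdbhehedeeadacgc  c
   18  gghdbhehedeeadacgcgecf$  $
   19  ghdbhehedeeadacgcgecf$g  g
   20  hdbhehedeeadacgcgecf$gg  g
   21  hedeeadacgcgecf$gghdbhe  e
   22  hehedeeadacgcgecf$gghdb  b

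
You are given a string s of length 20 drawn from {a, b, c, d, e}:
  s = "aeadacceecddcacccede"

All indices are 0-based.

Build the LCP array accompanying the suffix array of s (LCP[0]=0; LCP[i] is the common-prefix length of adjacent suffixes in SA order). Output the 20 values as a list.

[0, 3, 1, 1, 0, 1, 2, 3, 1, 1, 2, 0, 1, 1, 1, 0, 1, 1, 1, 1]

rank→(start, suffix):
  0 → (13, 'acccede')
  1 → (4, 'acceecddcacccede')
  2 → (2, 'adacceecddcacccede')
  3 → (0, 'aeadacceecddcacccede')
  4 → (12, 'cacccede')
  5 → (14, 'cccede')
  6 → (15, 'ccede')
  7 → (5, 'cceecddcacccede')
  8 → (9, 'cddcacccede')
  9 → (16, 'cede')
  10 → (6, 'ceecddcacccede')
  11 → (3, 'dacceecddcacccede')
  12 → (11, 'dcacccede')
  13 → (10, 'ddcacccede')
  14 → (18, 'de')
  15 → (19, 'e')
  16 → (1, 'eadacceecddcacccede')
  17 → (8, 'ecddcacccede')
  18 → (17, 'ede')
  19 → (7, 'eecddcacccede')

SA = [13, 4, 2, 0, 12, 14, 15, 5, 9, 16, 6, 3, 11, 10, 18, 19, 1, 8, 17, 7]
rank  pair      lcp
   1  s[13:],s[4:]  3  'acc'
   2  s[4:],s[2:]  1  'a'
   3  s[2:],s[0:]  1  'a'
   4  s[0:],s[12:]  0  ''
   5  s[12:],s[14:]  1  'c'
   6  s[14:],s[15:]  2  'cc'
   7  s[15:],s[5:]  3  'cce'
   8  s[5:],s[9:]  1  'c'
   9  s[9:],s[16:]  1  'c'
  10  s[16:],s[6:]  2  'ce'
  11  s[6:],s[3:]  0  ''
  12  s[3:],s[11:]  1  'd'
  13  s[11:],s[10:]  1  'd'
  14  s[10:],s[18:]  1  'd'
  15  s[18:],s[19:]  0  ''
  16  s[19:],s[1:]  1  'e'
  17  s[1:],s[8:]  1  'e'
  18  s[8:],s[17:]  1  'e'
  19  s[17:],s[7:]  1  'e'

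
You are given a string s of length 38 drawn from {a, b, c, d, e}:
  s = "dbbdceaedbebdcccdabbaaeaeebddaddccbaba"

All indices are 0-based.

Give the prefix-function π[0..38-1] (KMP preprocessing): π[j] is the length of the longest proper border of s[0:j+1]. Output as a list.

[0, 0, 0, 1, 0, 0, 0, 0, 1, 2, 0, 0, 1, 0, 0, 0, 1, 0, 0, 0, 0, 0, 0, 0, 0, 0, 0, 1, 1, 0, 1, 1, 0, 0, 0, 0, 0, 0]

π[0] = 0
j=1 s[j]='b': π[1]=0 (border '')
j=2 s[j]='b': π[2]=0 (border '')
j=3 s[j]='d': π[3]=1 (border 'd')
j=4 s[j]='c': k: 1→0; π[4]=0 (border '')
j=5 s[j]='e': π[5]=0 (border '')
j=6 s[j]='a': π[6]=0 (border '')
j=7 s[j]='e': π[7]=0 (border '')
j=8 s[j]='d': π[8]=1 (border 'd')
j=9 s[j]='b': π[9]=2 (border 'db')
j=10 s[j]='e': k: 2→0; π[10]=0 (border '')
j=11 s[j]='b': π[11]=0 (border '')
j=12 s[j]='d': π[12]=1 (border 'd')
j=13 s[j]='c': k: 1→0; π[13]=0 (border '')
j=14 s[j]='c': π[14]=0 (border '')
j=15 s[j]='c': π[15]=0 (border '')
j=16 s[j]='d': π[16]=1 (border 'd')
j=17 s[j]='a': k: 1→0; π[17]=0 (border '')
j=18 s[j]='b': π[18]=0 (border '')
j=19 s[j]='b': π[19]=0 (border '')
j=20 s[j]='a': π[20]=0 (border '')
j=21 s[j]='a': π[21]=0 (border '')
j=22 s[j]='e': π[22]=0 (border '')
j=23 s[j]='a': π[23]=0 (border '')
j=24 s[j]='e': π[24]=0 (border '')
j=25 s[j]='e': π[25]=0 (border '')
j=26 s[j]='b': π[26]=0 (border '')
j=27 s[j]='d': π[27]=1 (border 'd')
j=28 s[j]='d': k: 1→0; π[28]=1 (border 'd')
j=29 s[j]='a': k: 1→0; π[29]=0 (border '')
j=30 s[j]='d': π[30]=1 (border 'd')
j=31 s[j]='d': k: 1→0; π[31]=1 (border 'd')
j=32 s[j]='c': k: 1→0; π[32]=0 (border '')
j=33 s[j]='c': π[33]=0 (border '')
j=34 s[j]='b': π[34]=0 (border '')
j=35 s[j]='a': π[35]=0 (border '')
j=36 s[j]='b': π[36]=0 (border '')
j=37 s[j]='a': π[37]=0 (border '')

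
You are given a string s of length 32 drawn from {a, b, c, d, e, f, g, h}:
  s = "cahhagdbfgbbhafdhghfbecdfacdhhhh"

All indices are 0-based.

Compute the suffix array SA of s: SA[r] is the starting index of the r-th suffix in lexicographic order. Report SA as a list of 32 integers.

[25, 13, 4, 1, 10, 20, 7, 11, 0, 22, 26, 6, 23, 15, 27, 21, 24, 19, 14, 8, 9, 5, 17, 31, 12, 3, 18, 16, 30, 2, 29, 28]

rank | idx | suffix
   0 |  25 | acdhhhh
   1 |  13 | afdhghfbecdfacdhhhh
   2 |   4 | agdbfgbbhafdhghfbecdfacdhhhh
   3 |   1 | ahhagdbfgbbhafdhghfbecdfacdhhhh
   4 |  10 | bbhafdhghfbecdfacdhhhh
   5 |  20 | becdfacdhhhh
   6 |   7 | bfgbbhafdhghfbecdfacdhhhh
   7 |  11 | bhafdhghfbecdfacdhhhh
   8 |   0 | cahhagdbfgbbhafdhghfbecdfacdhhhh
   9 |  22 | cdfacdhhhh
  10 |  26 | cdhhhh
  11 |   6 | dbfgbbhafdhghfbecdfacdhhhh
  12 |  23 | dfacdhhhh
  13 |  15 | dhghfbecdfacdhhhh
  14 |  27 | dhhhh
  15 |  21 | ecdfacdhhhh
  16 |  24 | facdhhhh
  17 |  19 | fbecdfacdhhhh
  18 |  14 | fdhghfbecdfacdhhhh
  19 |   8 | fgbbhafdhghfbecdfacdhhhh
  20 |   9 | gbbhafdhghfbecdfacdhhhh
  21 |   5 | gdbfgbbhafdhghfbecdfacdhhhh
  22 |  17 | ghfbecdfacdhhhh
  23 |  31 | h
  24 |  12 | hafdhghfbecdfacdhhhh
  25 |   3 | hagdbfgbbhafdhghfbecdfacdhhhh
  26 |  18 | hfbecdfacdhhhh
  27 |  16 | hghfbecdfacdhhhh
  28 |  30 | hh
  29 |   2 | hhagdbfgbbhafdhghfbecdfacdhhhh
  30 |  29 | hhh
  31 |  28 | hhhh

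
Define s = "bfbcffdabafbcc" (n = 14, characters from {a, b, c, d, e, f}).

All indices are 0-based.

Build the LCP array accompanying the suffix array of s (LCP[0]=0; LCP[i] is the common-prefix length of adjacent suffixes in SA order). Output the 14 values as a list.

sorted suffixes:
  #0 SA[0]=7  'abafbcc'
  #1 SA[1]=9  'afbcc'
  #2 SA[2]=8  'bafbcc'
  #3 SA[3]=11  'bcc'
  #4 SA[4]=2  'bcffdabafbcc'
  #5 SA[5]=0  'bfbcffdabafbcc'
  #6 SA[6]=13  'c'
  #7 SA[7]=12  'cc'
  #8 SA[8]=3  'cffdabafbcc'
  #9 SA[9]=6  'dabafbcc'
  #10 SA[10]=10  'fbcc'
  #11 SA[11]=1  'fbcffdabafbcc'
  #12 SA[12]=5  'fdabafbcc'
  #13 SA[13]=4  'ffdabafbcc'

SA = [7, 9, 8, 11, 2, 0, 13, 12, 3, 6, 10, 1, 5, 4]
i: (SA[i-1],SA[i]) lcp shared
  1: (7,9) 1 'a'
  2: (9,8) 0 ''
  3: (8,11) 1 'b'
  4: (11,2) 2 'bc'
  5: (2,0) 1 'b'
  6: (0,13) 0 ''
  7: (13,12) 1 'c'
  8: (12,3) 1 'c'
  9: (3,6) 0 ''
  10: (6,10) 0 ''
  11: (10,1) 3 'fbc'
  12: (1,5) 1 'f'
  13: (5,4) 1 'f'

[0, 1, 0, 1, 2, 1, 0, 1, 1, 0, 0, 3, 1, 1]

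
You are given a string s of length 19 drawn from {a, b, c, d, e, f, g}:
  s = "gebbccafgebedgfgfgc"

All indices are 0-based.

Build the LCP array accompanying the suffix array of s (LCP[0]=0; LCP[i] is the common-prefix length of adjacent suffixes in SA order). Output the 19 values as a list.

sorted suffixes:
  #0 SA[0]=6  'afgebedgfgfgc'
  #1 SA[1]=2  'bbccafgebedgfgfgc'
  #2 SA[2]=3  'bccafgebedgfgfgc'
  #3 SA[3]=10  'bedgfgfgc'
  #4 SA[4]=18  'c'
  #5 SA[5]=5  'cafgebedgfgfgc'
  #6 SA[6]=4  'ccafgebedgfgfgc'
  #7 SA[7]=12  'dgfgfgc'
  #8 SA[8]=1  'ebbccafgebedgfgfgc'
  #9 SA[9]=9  'ebedgfgfgc'
  #10 SA[10]=11  'edgfgfgc'
  #11 SA[11]=16  'fgc'
  #12 SA[12]=7  'fgebedgfgfgc'
  #13 SA[13]=14  'fgfgc'
  #14 SA[14]=17  'gc'
  #15 SA[15]=0  'gebbccafgebedgfgfgc'
  #16 SA[16]=8  'gebedgfgfgc'
  #17 SA[17]=15  'gfgc'
  #18 SA[18]=13  'gfgfgc'

SA = [6, 2, 3, 10, 18, 5, 4, 12, 1, 9, 11, 16, 7, 14, 17, 0, 8, 15, 13]
[i] adj suffixes → lcp
  [1] 6/2 → 0 ('')
  [2] 2/3 → 1 ('b')
  [3] 3/10 → 1 ('b')
  [4] 10/18 → 0 ('')
  [5] 18/5 → 1 ('c')
  [6] 5/4 → 1 ('c')
  [7] 4/12 → 0 ('')
  [8] 12/1 → 0 ('')
  [9] 1/9 → 2 ('eb')
  [10] 9/11 → 1 ('e')
  [11] 11/16 → 0 ('')
  [12] 16/7 → 2 ('fg')
  [13] 7/14 → 2 ('fg')
  [14] 14/17 → 0 ('')
  [15] 17/0 → 1 ('g')
  [16] 0/8 → 3 ('geb')
  [17] 8/15 → 1 ('g')
  [18] 15/13 → 3 ('gfg')

[0, 0, 1, 1, 0, 1, 1, 0, 0, 2, 1, 0, 2, 2, 0, 1, 3, 1, 3]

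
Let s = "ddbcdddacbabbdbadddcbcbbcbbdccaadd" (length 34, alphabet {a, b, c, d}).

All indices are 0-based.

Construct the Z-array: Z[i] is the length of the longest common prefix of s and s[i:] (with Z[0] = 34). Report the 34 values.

[34, 1, 0, 0, 2, 2, 1, 0, 0, 0, 0, 0, 0, 1, 0, 0, 2, 2, 1, 0, 0, 0, 0, 0, 0, 0, 0, 1, 0, 0, 0, 0, 2, 1]

Z[0]=34
i=1: i≥r, start 0; Z[1]=1 extend→box=[1,2)
i=2: i≥r, start 0; Z[2]=0
i=3: i≥r, start 0; Z[3]=0
i=4: i≥r, start 0; Z[4]=2 extend→box=[4,6)
i=5: min(r-i=1, Z[1]=1)=1; Z[5]=2 extend→box=[5,7)
i=6: min(r-i=1, Z[1]=1)=1; Z[6]=1
i=7: i≥r, start 0; Z[7]=0
i=8: i≥r, start 0; Z[8]=0
i=9: i≥r, start 0; Z[9]=0
i=10: i≥r, start 0; Z[10]=0
i=11: i≥r, start 0; Z[11]=0
i=12: i≥r, start 0; Z[12]=0
i=13: i≥r, start 0; Z[13]=1 extend→box=[13,14)
i=14: i≥r, start 0; Z[14]=0
i=15: i≥r, start 0; Z[15]=0
i=16: i≥r, start 0; Z[16]=2 extend→box=[16,18)
i=17: min(r-i=1, Z[1]=1)=1; Z[17]=2 extend→box=[17,19)
i=18: min(r-i=1, Z[1]=1)=1; Z[18]=1
i=19: i≥r, start 0; Z[19]=0
i=20: i≥r, start 0; Z[20]=0
i=21: i≥r, start 0; Z[21]=0
i=22: i≥r, start 0; Z[22]=0
i=23: i≥r, start 0; Z[23]=0
i=24: i≥r, start 0; Z[24]=0
i=25: i≥r, start 0; Z[25]=0
i=26: i≥r, start 0; Z[26]=0
i=27: i≥r, start 0; Z[27]=1 extend→box=[27,28)
i=28: i≥r, start 0; Z[28]=0
i=29: i≥r, start 0; Z[29]=0
i=30: i≥r, start 0; Z[30]=0
i=31: i≥r, start 0; Z[31]=0
i=32: i≥r, start 0; Z[32]=2 extend→box=[32,34)
i=33: min(r-i=1, Z[1]=1)=1; Z[33]=1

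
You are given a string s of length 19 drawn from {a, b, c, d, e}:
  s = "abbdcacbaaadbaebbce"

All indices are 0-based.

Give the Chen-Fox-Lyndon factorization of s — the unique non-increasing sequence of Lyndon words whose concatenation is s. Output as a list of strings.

emit factor 1: 'abbdcacb' (i=0, period=8)
emit factor 2: 'aaadbaebbce' (i=8, period=11)

["abbdcacb", "aaadbaebbce"]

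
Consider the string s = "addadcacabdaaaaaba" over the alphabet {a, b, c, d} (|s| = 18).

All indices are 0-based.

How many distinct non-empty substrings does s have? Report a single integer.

sorted suffixes:
  #0 SA[0]=17  'a'
  #1 SA[1]=11  'aaaaaba'
  #2 SA[2]=12  'aaaaba'
  #3 SA[3]=13  'aaaba'
  #4 SA[4]=14  'aaba'
  #5 SA[5]=15  'aba'
  #6 SA[6]=8  'abdaaaaaba'
  #7 SA[7]=6  'acabdaaaaaba'
  #8 SA[8]=3  'adcacabdaaaaaba'
  #9 SA[9]=0  'addadcacabdaaaaaba'
  #10 SA[10]=16  'ba'
  #11 SA[11]=9  'bdaaaaaba'
  #12 SA[12]=7  'cabdaaaaaba'
  #13 SA[13]=5  'cacabdaaaaaba'
  #14 SA[14]=10  'daaaaaba'
  #15 SA[15]=2  'dadcacabdaaaaaba'
  #16 SA[16]=4  'dcacabdaaaaaba'
  #17 SA[17]=1  'ddadcacabdaaaaaba'

SA = [17, 11, 12, 13, 14, 15, 8, 6, 3, 0, 16, 9, 7, 5, 10, 2, 4, 1]
rank  pair      lcp
   1  s[17:],s[11:]  1  'a'
   2  s[11:],s[12:]  4  'aaaa'
   3  s[12:],s[13:]  3  'aaa'
   4  s[13:],s[14:]  2  'aa'
   5  s[14:],s[15:]  1  'a'
   6  s[15:],s[8:]  2  'ab'
   7  s[8:],s[6:]  1  'a'
   8  s[6:],s[3:]  1  'a'
   9  s[3:],s[0:]  2  'ad'
  10  s[0:],s[16:]  0  ''
  11  s[16:],s[9:]  1  'b'
  12  s[9:],s[7:]  0  ''
  13  s[7:],s[5:]  2  'ca'
  14  s[5:],s[10:]  0  ''
  15  s[10:],s[2:]  2  'da'
  16  s[2:],s[4:]  1  'd'
  17  s[4:],s[1:]  1  'd'

n(n+1)/2 = 18·19/2 = 171
Σ LCP = 0 + 1 + 4 + 3 + 2 + 1 + 2 + 1 + 1 + 2 + 0 + 1 + 0 + 2 + 0 + 2 + 1 + 1 = 24
distinct = 171 − 24 = 147

147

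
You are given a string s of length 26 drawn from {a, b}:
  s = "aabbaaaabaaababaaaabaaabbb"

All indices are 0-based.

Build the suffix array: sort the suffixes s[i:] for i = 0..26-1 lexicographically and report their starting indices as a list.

[4, 15, 5, 16, 9, 20, 6, 17, 10, 0, 21, 13, 7, 18, 11, 1, 22, 25, 3, 14, 8, 19, 12, 24, 2, 23]

rank | idx | suffix
   0 |   4 | aaaabaaababaaaabaaabbb
   1 |  15 | aaaabaaabbb
   2 |   5 | aaabaaababaaaabaaabbb
   3 |  16 | aaabaaabbb
   4 |   9 | aaababaaaabaaabbb
   5 |  20 | aaabbb
   6 |   6 | aabaaababaaaabaaabbb
   7 |  17 | aabaaabbb
   8 |  10 | aababaaaabaaabbb
   9 |   0 | aabbaaaabaaababaaaabaaabbb
  10 |  21 | aabbb
  11 |  13 | abaaaabaaabbb
  12 |   7 | abaaababaaaabaaabbb
  13 |  18 | abaaabbb
  14 |  11 | ababaaaabaaabbb
  15 |   1 | abbaaaabaaababaaaabaaabbb
  16 |  22 | abbb
  17 |  25 | b
  18 |   3 | baaaabaaababaaaabaaabbb
  19 |  14 | baaaabaaabbb
  20 |   8 | baaababaaaabaaabbb
  21 |  19 | baaabbb
  22 |  12 | babaaaabaaabbb
  23 |  24 | bb
  24 |   2 | bbaaaabaaababaaaabaaabbb
  25 |  23 | bbb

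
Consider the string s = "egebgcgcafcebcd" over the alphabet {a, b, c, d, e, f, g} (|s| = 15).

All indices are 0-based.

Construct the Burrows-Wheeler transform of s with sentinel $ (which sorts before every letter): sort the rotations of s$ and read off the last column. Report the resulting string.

rank  rotation          last
    0  $egebgcgcafcebcd  d
    1  afcebcd$egebgcgc  c
    2  bcd$egebgcgcafce  e
    3  bgcgcafcebcd$ege  e
    4  cafcebcd$egebgcg  g
    5  cd$egebgcgcafceb  b
    6  cebcd$egebgcgcaf  f
    7  cgcafcebcd$egebg  g
    8  d$egebgcgcafcebc  c
    9  ebcd$egebgcgcafc  c
   10  ebgcgcafcebcd$eg  g
   11  egebgcgcafcebcd$  $
   12  fcebcd$egebgcgca  a
   13  gcafcebcd$egebgc  c
   14  gcgcafcebcd$egeb  b
   15  gebgcgcafcebcd$e  e

dceegbfgccg$acbe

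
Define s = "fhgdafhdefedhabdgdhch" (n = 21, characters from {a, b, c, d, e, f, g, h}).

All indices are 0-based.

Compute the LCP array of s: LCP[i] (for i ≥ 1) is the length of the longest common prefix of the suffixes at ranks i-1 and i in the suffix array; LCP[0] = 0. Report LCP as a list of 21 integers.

[0, 1, 0, 0, 0, 1, 1, 1, 2, 0, 1, 0, 1, 2, 0, 2, 0, 1, 1, 1, 1]

sorted suffixes:
  #0 SA[0]=13  'abdgdhch'
  #1 SA[1]=4  'afhdefedhabdgdhch'
  #2 SA[2]=14  'bdgdhch'
  #3 SA[3]=19  'ch'
  #4 SA[4]=3  'dafhdefedhabdgdhch'
  #5 SA[5]=7  'defedhabdgdhch'
  #6 SA[6]=15  'dgdhch'
  #7 SA[7]=11  'dhabdgdhch'
  #8 SA[8]=17  'dhch'
  #9 SA[9]=10  'edhabdgdhch'
  #10 SA[10]=8  'efedhabdgdhch'
  #11 SA[11]=9  'fedhabdgdhch'
  #12 SA[12]=5  'fhdefedhabdgdhch'
  #13 SA[13]=0  'fhgdafhdefedhabdgdhch'
  #14 SA[14]=2  'gdafhdefedhabdgdhch'
  #15 SA[15]=16  'gdhch'
  #16 SA[16]=20  'h'
  #17 SA[17]=12  'habdgdhch'
  #18 SA[18]=18  'hch'
  #19 SA[19]=6  'hdefedhabdgdhch'
  #20 SA[20]=1  'hgdafhdefedhabdgdhch'

SA = [13, 4, 14, 19, 3, 7, 15, 11, 17, 10, 8, 9, 5, 0, 2, 16, 20, 12, 18, 6, 1]
[i] adj suffixes → lcp
  [1] 13/4 → 1 ('a')
  [2] 4/14 → 0 ('')
  [3] 14/19 → 0 ('')
  [4] 19/3 → 0 ('')
  [5] 3/7 → 1 ('d')
  [6] 7/15 → 1 ('d')
  [7] 15/11 → 1 ('d')
  [8] 11/17 → 2 ('dh')
  [9] 17/10 → 0 ('')
  [10] 10/8 → 1 ('e')
  [11] 8/9 → 0 ('')
  [12] 9/5 → 1 ('f')
  [13] 5/0 → 2 ('fh')
  [14] 0/2 → 0 ('')
  [15] 2/16 → 2 ('gd')
  [16] 16/20 → 0 ('')
  [17] 20/12 → 1 ('h')
  [18] 12/18 → 1 ('h')
  [19] 18/6 → 1 ('h')
  [20] 6/1 → 1 ('h')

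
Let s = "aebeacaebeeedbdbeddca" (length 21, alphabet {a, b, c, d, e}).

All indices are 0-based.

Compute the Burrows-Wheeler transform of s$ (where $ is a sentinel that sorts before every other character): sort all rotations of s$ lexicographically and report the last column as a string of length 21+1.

ace$cdededaebdebaaebeb

rank  rotation                last
    0  $aebeacaebeeedbdbeddca  a
    1  a$aebeacaebeeedbdbeddc  c
    2  acaebeeedbdbeddca$aebe  e
    3  aebeacaebeeedbdbeddca$  $
    4  aebeeedbdbeddca$aebeac  c
    5  bdbeddca$aebeacaebeeed  d
    6  beacaebeeedbdbeddca$ae  e
    7  beddca$aebeacaebeeedbd  d
    8  beeedbdbeddca$aebeacae  e
    9  ca$aebeacaebeeedbdbedd  d
   10  caebeeedbdbeddca$aebea  a
   11  dbdbeddca$aebeacaebeee  e
   12  dbeddca$aebeacaebeeedb  b
   13  dca$aebeacaebeeedbdbed  d
   14  ddca$aebeacaebeeedbdbe  e
   15  eacaebeeedbdbeddca$aeb  b
   16  ebeacaebeeedbdbeddca$a  a
   17  ebeeedbdbeddca$aebeaca  a
   18  edbdbeddca$aebeacaebee  e
   19  eddca$aebeacaebeeedbdb  b
   20  eedbdbeddca$aebeacaebe  e
   21  eeedbdbeddca$aebeacaeb  b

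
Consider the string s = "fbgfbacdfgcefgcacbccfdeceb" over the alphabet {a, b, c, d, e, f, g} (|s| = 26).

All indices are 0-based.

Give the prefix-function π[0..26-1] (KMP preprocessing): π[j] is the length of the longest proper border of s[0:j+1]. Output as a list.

π[0] = 0
j=1 s[j]='b': π[1]=0 (border '')
j=2 s[j]='g': π[2]=0 (border '')
j=3 s[j]='f': π[3]=1 (border 'f')
j=4 s[j]='b': π[4]=2 (border 'fb')
j=5 s[j]='a': k: 2→0; π[5]=0 (border '')
j=6 s[j]='c': π[6]=0 (border '')
j=7 s[j]='d': π[7]=0 (border '')
j=8 s[j]='f': π[8]=1 (border 'f')
j=9 s[j]='g': k: 1→0; π[9]=0 (border '')
j=10 s[j]='c': π[10]=0 (border '')
j=11 s[j]='e': π[11]=0 (border '')
j=12 s[j]='f': π[12]=1 (border 'f')
j=13 s[j]='g': k: 1→0; π[13]=0 (border '')
j=14 s[j]='c': π[14]=0 (border '')
j=15 s[j]='a': π[15]=0 (border '')
j=16 s[j]='c': π[16]=0 (border '')
j=17 s[j]='b': π[17]=0 (border '')
j=18 s[j]='c': π[18]=0 (border '')
j=19 s[j]='c': π[19]=0 (border '')
j=20 s[j]='f': π[20]=1 (border 'f')
j=21 s[j]='d': k: 1→0; π[21]=0 (border '')
j=22 s[j]='e': π[22]=0 (border '')
j=23 s[j]='c': π[23]=0 (border '')
j=24 s[j]='e': π[24]=0 (border '')
j=25 s[j]='b': π[25]=0 (border '')

[0, 0, 0, 1, 2, 0, 0, 0, 1, 0, 0, 0, 1, 0, 0, 0, 0, 0, 0, 0, 1, 0, 0, 0, 0, 0]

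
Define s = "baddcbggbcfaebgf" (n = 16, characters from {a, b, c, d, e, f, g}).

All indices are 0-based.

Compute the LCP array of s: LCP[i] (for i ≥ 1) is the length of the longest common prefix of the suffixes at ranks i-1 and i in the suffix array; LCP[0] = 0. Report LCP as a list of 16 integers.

[0, 1, 0, 1, 1, 2, 0, 1, 0, 1, 0, 0, 1, 0, 1, 1]

sorted suffixes:
  #0 SA[0]=1  'addcbggbcfaebgf'
  #1 SA[1]=11  'aebgf'
  #2 SA[2]=0  'baddcbggbcfaebgf'
  #3 SA[3]=8  'bcfaebgf'
  #4 SA[4]=13  'bgf'
  #5 SA[5]=5  'bggbcfaebgf'
  #6 SA[6]=4  'cbggbcfaebgf'
  #7 SA[7]=9  'cfaebgf'
  #8 SA[8]=3  'dcbggbcfaebgf'
  #9 SA[9]=2  'ddcbggbcfaebgf'
  #10 SA[10]=12  'ebgf'
  #11 SA[11]=15  'f'
  #12 SA[12]=10  'faebgf'
  #13 SA[13]=7  'gbcfaebgf'
  #14 SA[14]=14  'gf'
  #15 SA[15]=6  'ggbcfaebgf'

SA = [1, 11, 0, 8, 13, 5, 4, 9, 3, 2, 12, 15, 10, 7, 14, 6]
[i] adj suffixes → lcp
  [1] 1/11 → 1 ('a')
  [2] 11/0 → 0 ('')
  [3] 0/8 → 1 ('b')
  [4] 8/13 → 1 ('b')
  [5] 13/5 → 2 ('bg')
  [6] 5/4 → 0 ('')
  [7] 4/9 → 1 ('c')
  [8] 9/3 → 0 ('')
  [9] 3/2 → 1 ('d')
  [10] 2/12 → 0 ('')
  [11] 12/15 → 0 ('')
  [12] 15/10 → 1 ('f')
  [13] 10/7 → 0 ('')
  [14] 7/14 → 1 ('g')
  [15] 14/6 → 1 ('g')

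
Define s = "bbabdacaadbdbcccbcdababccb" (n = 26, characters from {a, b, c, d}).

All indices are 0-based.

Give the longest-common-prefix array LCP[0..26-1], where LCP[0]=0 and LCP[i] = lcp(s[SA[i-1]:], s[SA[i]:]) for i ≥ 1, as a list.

[0, 1, 2, 2, 1, 1, 0, 1, 3, 1, 1, 3, 2, 1, 2, 0, 1, 2, 1, 3, 2, 1, 0, 2, 1, 2]

rank | idx | suffix
   0 |   7 | aadbdbcccbcdababccb
   1 |  19 | ababccb
   2 |  21 | abccb
   3 |   2 | abdacaadbdbcccbcdababccb
   4 |   5 | acaadbdbcccbcdababccb
   5 |   8 | adbdbcccbcdababccb
   6 |  25 | b
   7 |  20 | babccb
   8 |   1 | babdacaadbdbcccbcdababccb
   9 |   0 | bbabdacaadbdbcccbcdababccb
  10 |  22 | bccb
  11 |  12 | bcccbcdababccb
  12 |  16 | bcdababccb
  13 |   3 | bdacaadbdbcccbcdababccb
  14 |  10 | bdbcccbcdababccb
  15 |   6 | caadbdbcccbcdababccb
  16 |  24 | cb
  17 |  15 | cbcdababccb
  18 |  23 | ccb
  19 |  14 | ccbcdababccb
  20 |  13 | cccbcdababccb
  21 |  17 | cdababccb
  22 |  18 | dababccb
  23 |   4 | dacaadbdbcccbcdababccb
  24 |  11 | dbcccbcdababccb
  25 |   9 | dbdbcccbcdababccb

SA = [7, 19, 21, 2, 5, 8, 25, 20, 1, 0, 22, 12, 16, 3, 10, 6, 24, 15, 23, 14, 13, 17, 18, 4, 11, 9]
rank  pair      lcp
   1  s[7:],s[19:]  1  'a'
   2  s[19:],s[21:]  2  'ab'
   3  s[21:],s[2:]  2  'ab'
   4  s[2:],s[5:]  1  'a'
   5  s[5:],s[8:]  1  'a'
   6  s[8:],s[25:]  0  ''
   7  s[25:],s[20:]  1  'b'
   8  s[20:],s[1:]  3  'bab'
   9  s[1:],s[0:]  1  'b'
  10  s[0:],s[22:]  1  'b'
  11  s[22:],s[12:]  3  'bcc'
  12  s[12:],s[16:]  2  'bc'
  13  s[16:],s[3:]  1  'b'
  14  s[3:],s[10:]  2  'bd'
  15  s[10:],s[6:]  0  ''
  16  s[6:],s[24:]  1  'c'
  17  s[24:],s[15:]  2  'cb'
  18  s[15:],s[23:]  1  'c'
  19  s[23:],s[14:]  3  'ccb'
  20  s[14:],s[13:]  2  'cc'
  21  s[13:],s[17:]  1  'c'
  22  s[17:],s[18:]  0  ''
  23  s[18:],s[4:]  2  'da'
  24  s[4:],s[11:]  1  'd'
  25  s[11:],s[9:]  2  'db'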